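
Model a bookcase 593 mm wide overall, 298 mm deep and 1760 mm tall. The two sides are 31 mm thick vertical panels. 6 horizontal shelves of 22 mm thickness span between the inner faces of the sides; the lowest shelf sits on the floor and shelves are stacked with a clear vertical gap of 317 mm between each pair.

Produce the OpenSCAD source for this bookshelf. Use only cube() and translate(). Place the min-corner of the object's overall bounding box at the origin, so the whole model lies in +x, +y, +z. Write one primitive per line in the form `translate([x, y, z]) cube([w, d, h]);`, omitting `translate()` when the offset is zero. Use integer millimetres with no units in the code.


cube([31, 298, 1760]);
translate([562, 0, 0]) cube([31, 298, 1760]);
translate([31, 0, 0]) cube([531, 298, 22]);
translate([31, 0, 339]) cube([531, 298, 22]);
translate([31, 0, 678]) cube([531, 298, 22]);
translate([31, 0, 1017]) cube([531, 298, 22]);
translate([31, 0, 1356]) cube([531, 298, 22]);
translate([31, 0, 1695]) cube([531, 298, 22]);


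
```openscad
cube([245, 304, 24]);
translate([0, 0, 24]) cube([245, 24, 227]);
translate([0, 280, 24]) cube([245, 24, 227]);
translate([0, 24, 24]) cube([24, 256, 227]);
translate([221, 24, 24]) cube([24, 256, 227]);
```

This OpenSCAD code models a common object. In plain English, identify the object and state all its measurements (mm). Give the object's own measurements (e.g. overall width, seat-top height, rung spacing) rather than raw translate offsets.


An open-topped rectangular box: outside dimensions 245×304×251 mm, with a uniform wall and base thickness of 24 mm. The base is a full 245×304 slab on the floor; four walls sit on top of the base. The front and back walls (the −y and +y sides) span the full width; the two side walls fit between them.


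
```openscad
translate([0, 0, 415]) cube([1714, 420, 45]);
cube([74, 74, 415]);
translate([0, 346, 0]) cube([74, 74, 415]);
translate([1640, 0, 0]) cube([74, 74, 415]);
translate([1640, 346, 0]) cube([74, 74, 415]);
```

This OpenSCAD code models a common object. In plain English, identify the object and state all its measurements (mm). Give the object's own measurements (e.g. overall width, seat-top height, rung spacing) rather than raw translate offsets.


A bench: a 1714×420 mm seat slab, 45 mm thick, top at z = 460 mm, on four 74×74 mm square legs flush with the seat corners and standing on z = 0.


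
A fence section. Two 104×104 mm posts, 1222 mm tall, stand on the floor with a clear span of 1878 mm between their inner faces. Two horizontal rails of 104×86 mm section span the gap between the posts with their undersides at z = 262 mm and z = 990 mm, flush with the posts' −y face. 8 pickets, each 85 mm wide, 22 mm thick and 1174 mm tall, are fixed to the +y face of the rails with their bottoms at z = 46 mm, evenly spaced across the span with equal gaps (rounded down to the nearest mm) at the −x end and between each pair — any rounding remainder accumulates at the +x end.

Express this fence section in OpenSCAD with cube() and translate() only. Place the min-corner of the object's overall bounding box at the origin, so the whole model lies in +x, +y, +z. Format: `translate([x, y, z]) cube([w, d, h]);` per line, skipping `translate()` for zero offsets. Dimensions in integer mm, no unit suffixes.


cube([104, 104, 1222]);
translate([1982, 0, 0]) cube([104, 104, 1222]);
translate([104, 0, 262]) cube([1878, 104, 86]);
translate([104, 0, 990]) cube([1878, 104, 86]);
translate([237, 104, 46]) cube([85, 22, 1174]);
translate([455, 104, 46]) cube([85, 22, 1174]);
translate([673, 104, 46]) cube([85, 22, 1174]);
translate([891, 104, 46]) cube([85, 22, 1174]);
translate([1109, 104, 46]) cube([85, 22, 1174]);
translate([1327, 104, 46]) cube([85, 22, 1174]);
translate([1545, 104, 46]) cube([85, 22, 1174]);
translate([1763, 104, 46]) cube([85, 22, 1174]);


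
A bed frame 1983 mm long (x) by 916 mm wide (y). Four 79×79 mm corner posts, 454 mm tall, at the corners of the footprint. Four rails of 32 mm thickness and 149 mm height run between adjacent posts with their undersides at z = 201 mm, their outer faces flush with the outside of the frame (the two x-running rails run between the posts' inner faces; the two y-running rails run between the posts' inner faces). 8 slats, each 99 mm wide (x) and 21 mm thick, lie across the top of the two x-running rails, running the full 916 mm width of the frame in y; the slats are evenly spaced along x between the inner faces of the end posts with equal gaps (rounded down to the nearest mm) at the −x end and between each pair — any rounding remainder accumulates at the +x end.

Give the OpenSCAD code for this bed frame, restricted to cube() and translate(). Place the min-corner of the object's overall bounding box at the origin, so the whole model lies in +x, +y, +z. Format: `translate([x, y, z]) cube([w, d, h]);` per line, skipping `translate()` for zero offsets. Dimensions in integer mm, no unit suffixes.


// slat z = rail_z + rail_h = 201 + 149 = 350
// slat gap = ⌊(1825 − 8·99) / 9⌋ = 114
cube([79, 79, 454]);
translate([0, 837, 0]) cube([79, 79, 454]);
translate([1904, 0, 0]) cube([79, 79, 454]);
translate([1904, 837, 0]) cube([79, 79, 454]);
translate([79, 0, 201]) cube([1825, 32, 149]);
translate([79, 884, 201]) cube([1825, 32, 149]);
translate([0, 79, 201]) cube([32, 758, 149]);
translate([1951, 79, 201]) cube([32, 758, 149]);
translate([193, 0, 350]) cube([99, 916, 21]);
translate([406, 0, 350]) cube([99, 916, 21]);
translate([619, 0, 350]) cube([99, 916, 21]);
translate([832, 0, 350]) cube([99, 916, 21]);
translate([1045, 0, 350]) cube([99, 916, 21]);
translate([1258, 0, 350]) cube([99, 916, 21]);
translate([1471, 0, 350]) cube([99, 916, 21]);
translate([1684, 0, 350]) cube([99, 916, 21]);


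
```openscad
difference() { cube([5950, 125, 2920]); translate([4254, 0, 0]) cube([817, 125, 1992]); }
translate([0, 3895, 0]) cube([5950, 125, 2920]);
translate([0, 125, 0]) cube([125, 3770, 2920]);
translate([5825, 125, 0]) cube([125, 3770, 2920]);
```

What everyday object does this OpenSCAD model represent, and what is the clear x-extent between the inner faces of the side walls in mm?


A single room. The interior width is 5700 mm.

Four walls enclosing a rectangle with a door in the front wall — a room. Outside width 5950 minus two 125 mm walls gives 5700 mm.


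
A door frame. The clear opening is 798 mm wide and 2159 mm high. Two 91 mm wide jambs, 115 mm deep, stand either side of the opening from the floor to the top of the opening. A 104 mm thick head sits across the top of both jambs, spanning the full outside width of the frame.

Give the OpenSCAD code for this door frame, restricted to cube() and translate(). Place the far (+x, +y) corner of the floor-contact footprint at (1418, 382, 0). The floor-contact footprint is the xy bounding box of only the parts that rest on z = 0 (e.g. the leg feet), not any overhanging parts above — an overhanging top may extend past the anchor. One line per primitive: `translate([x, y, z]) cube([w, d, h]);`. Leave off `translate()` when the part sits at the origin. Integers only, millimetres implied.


translate([438, 267, 0]) cube([91, 115, 2159]);
translate([1327, 267, 0]) cube([91, 115, 2159]);
translate([438, 267, 2159]) cube([980, 115, 104]);


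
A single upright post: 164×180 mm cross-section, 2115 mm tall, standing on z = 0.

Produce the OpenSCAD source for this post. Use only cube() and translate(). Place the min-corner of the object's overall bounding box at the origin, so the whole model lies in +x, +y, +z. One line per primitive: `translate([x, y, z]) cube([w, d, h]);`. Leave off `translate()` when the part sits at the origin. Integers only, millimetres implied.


cube([164, 180, 2115]);


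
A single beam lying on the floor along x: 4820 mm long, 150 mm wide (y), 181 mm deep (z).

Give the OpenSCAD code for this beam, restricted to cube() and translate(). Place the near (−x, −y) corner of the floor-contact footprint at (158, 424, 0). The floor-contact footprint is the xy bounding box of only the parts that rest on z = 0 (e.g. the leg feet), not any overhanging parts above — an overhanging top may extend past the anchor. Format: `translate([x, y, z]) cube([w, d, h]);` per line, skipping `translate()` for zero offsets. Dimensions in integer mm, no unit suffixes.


translate([158, 424, 0]) cube([4820, 150, 181]);


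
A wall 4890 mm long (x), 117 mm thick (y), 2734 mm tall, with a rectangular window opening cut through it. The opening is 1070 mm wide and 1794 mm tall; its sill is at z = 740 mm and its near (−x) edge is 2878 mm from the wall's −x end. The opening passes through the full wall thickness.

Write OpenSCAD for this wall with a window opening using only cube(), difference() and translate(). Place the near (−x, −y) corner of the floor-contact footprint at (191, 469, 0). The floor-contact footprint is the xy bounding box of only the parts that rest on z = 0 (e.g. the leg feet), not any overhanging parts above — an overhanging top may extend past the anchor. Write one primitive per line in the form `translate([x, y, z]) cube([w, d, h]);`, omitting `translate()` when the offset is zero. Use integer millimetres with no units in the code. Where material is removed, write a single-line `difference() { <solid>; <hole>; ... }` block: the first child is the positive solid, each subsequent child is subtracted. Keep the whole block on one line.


difference() { translate([191, 469, 0]) cube([4890, 117, 2734]); translate([3069, 469, 740]) cube([1070, 117, 1794]); }


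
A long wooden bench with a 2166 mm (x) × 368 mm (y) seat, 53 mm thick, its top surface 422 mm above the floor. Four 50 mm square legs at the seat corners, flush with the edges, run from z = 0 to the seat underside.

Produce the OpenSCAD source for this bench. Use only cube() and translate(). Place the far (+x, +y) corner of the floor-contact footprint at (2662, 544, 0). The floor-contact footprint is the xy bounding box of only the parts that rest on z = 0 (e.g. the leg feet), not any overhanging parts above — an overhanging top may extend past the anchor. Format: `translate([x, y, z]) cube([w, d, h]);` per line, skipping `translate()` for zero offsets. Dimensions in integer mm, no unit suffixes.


translate([496, 176, 369]) cube([2166, 368, 53]);
translate([496, 176, 0]) cube([50, 50, 369]);
translate([496, 494, 0]) cube([50, 50, 369]);
translate([2612, 176, 0]) cube([50, 50, 369]);
translate([2612, 494, 0]) cube([50, 50, 369]);


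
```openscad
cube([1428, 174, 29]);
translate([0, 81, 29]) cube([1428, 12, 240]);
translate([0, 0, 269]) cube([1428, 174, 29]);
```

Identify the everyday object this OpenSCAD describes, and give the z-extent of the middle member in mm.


An I-beam. The web height is 240 mm.

Two wide flanges with a thin centred web — an I-beam. Overall 298 mm minus two 29 mm flanges gives a web of 298 − 2·29 = 240 mm.


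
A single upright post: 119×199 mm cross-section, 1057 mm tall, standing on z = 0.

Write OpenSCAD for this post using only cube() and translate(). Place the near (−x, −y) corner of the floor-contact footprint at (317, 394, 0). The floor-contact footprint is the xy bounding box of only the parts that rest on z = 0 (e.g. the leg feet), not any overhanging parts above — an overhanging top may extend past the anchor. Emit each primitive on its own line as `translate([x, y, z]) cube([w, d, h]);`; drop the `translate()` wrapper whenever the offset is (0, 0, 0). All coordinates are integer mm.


translate([317, 394, 0]) cube([119, 199, 1057]);


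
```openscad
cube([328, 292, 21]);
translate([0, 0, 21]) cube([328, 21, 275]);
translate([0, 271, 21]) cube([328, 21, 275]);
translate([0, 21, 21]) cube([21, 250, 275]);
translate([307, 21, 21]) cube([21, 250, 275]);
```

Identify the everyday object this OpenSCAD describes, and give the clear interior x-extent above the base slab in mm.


An open box. The internal width is 286 mm.

A 328×292 base slab with four walls standing on it — an open box. The base is 328 mm wide and the walls are 21 mm thick, so the internal width is 328 − 2 × 21 = 286 mm.


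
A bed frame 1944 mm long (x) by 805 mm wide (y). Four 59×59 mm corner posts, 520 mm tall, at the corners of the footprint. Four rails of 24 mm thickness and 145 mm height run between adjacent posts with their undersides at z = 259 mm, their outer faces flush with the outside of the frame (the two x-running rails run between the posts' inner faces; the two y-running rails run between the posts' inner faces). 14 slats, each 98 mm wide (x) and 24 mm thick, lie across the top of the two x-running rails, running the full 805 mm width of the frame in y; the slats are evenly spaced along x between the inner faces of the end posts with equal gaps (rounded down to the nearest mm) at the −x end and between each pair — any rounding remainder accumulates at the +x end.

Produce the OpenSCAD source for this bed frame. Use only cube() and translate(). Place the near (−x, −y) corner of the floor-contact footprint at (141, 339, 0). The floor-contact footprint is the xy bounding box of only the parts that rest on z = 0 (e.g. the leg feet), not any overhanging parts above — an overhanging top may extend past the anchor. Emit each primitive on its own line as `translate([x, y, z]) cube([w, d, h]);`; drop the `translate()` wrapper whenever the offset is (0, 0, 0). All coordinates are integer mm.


// slat z = rail_z + rail_h = 259 + 145 = 404
// slat gap = ⌊(1826 − 14·98) / 15⌋ = 30
translate([141, 339, 0]) cube([59, 59, 520]);
translate([141, 1085, 0]) cube([59, 59, 520]);
translate([2026, 339, 0]) cube([59, 59, 520]);
translate([2026, 1085, 0]) cube([59, 59, 520]);
translate([200, 339, 259]) cube([1826, 24, 145]);
translate([200, 1120, 259]) cube([1826, 24, 145]);
translate([141, 398, 259]) cube([24, 687, 145]);
translate([2061, 398, 259]) cube([24, 687, 145]);
translate([230, 339, 404]) cube([98, 805, 24]);
translate([358, 339, 404]) cube([98, 805, 24]);
translate([486, 339, 404]) cube([98, 805, 24]);
translate([614, 339, 404]) cube([98, 805, 24]);
translate([742, 339, 404]) cube([98, 805, 24]);
translate([870, 339, 404]) cube([98, 805, 24]);
translate([998, 339, 404]) cube([98, 805, 24]);
translate([1126, 339, 404]) cube([98, 805, 24]);
translate([1254, 339, 404]) cube([98, 805, 24]);
translate([1382, 339, 404]) cube([98, 805, 24]);
translate([1510, 339, 404]) cube([98, 805, 24]);
translate([1638, 339, 404]) cube([98, 805, 24]);
translate([1766, 339, 404]) cube([98, 805, 24]);
translate([1894, 339, 404]) cube([98, 805, 24]);


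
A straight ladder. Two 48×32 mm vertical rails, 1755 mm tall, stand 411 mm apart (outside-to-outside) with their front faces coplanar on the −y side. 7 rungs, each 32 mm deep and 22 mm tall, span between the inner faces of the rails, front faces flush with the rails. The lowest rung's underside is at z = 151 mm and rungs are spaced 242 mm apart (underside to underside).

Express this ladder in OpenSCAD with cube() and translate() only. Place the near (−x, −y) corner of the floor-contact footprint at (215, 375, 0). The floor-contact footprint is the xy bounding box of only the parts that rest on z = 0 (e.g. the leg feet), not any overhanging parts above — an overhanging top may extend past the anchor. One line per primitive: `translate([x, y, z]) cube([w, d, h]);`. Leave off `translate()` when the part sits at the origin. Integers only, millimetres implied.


// rung span = 411 - 2*48 = 315
// rung[k] z = 151 + k*242
translate([215, 375, 0]) cube([48, 32, 1755]);
translate([578, 375, 0]) cube([48, 32, 1755]);
translate([263, 375, 151]) cube([315, 32, 22]);
translate([263, 375, 393]) cube([315, 32, 22]);
translate([263, 375, 635]) cube([315, 32, 22]);
translate([263, 375, 877]) cube([315, 32, 22]);
translate([263, 375, 1119]) cube([315, 32, 22]);
translate([263, 375, 1361]) cube([315, 32, 22]);
translate([263, 375, 1603]) cube([315, 32, 22]);


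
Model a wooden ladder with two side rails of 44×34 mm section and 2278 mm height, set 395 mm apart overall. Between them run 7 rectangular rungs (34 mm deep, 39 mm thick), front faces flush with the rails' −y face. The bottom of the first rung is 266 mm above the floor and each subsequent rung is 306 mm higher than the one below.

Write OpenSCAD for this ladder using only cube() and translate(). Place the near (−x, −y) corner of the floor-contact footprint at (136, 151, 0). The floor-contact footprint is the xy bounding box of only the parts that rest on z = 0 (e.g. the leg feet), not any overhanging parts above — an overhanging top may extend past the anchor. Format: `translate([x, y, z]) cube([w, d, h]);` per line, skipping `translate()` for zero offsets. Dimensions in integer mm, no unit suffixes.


translate([136, 151, 0]) cube([44, 34, 2278]);
translate([487, 151, 0]) cube([44, 34, 2278]);
translate([180, 151, 266]) cube([307, 34, 39]);
translate([180, 151, 572]) cube([307, 34, 39]);
translate([180, 151, 878]) cube([307, 34, 39]);
translate([180, 151, 1184]) cube([307, 34, 39]);
translate([180, 151, 1490]) cube([307, 34, 39]);
translate([180, 151, 1796]) cube([307, 34, 39]);
translate([180, 151, 2102]) cube([307, 34, 39]);


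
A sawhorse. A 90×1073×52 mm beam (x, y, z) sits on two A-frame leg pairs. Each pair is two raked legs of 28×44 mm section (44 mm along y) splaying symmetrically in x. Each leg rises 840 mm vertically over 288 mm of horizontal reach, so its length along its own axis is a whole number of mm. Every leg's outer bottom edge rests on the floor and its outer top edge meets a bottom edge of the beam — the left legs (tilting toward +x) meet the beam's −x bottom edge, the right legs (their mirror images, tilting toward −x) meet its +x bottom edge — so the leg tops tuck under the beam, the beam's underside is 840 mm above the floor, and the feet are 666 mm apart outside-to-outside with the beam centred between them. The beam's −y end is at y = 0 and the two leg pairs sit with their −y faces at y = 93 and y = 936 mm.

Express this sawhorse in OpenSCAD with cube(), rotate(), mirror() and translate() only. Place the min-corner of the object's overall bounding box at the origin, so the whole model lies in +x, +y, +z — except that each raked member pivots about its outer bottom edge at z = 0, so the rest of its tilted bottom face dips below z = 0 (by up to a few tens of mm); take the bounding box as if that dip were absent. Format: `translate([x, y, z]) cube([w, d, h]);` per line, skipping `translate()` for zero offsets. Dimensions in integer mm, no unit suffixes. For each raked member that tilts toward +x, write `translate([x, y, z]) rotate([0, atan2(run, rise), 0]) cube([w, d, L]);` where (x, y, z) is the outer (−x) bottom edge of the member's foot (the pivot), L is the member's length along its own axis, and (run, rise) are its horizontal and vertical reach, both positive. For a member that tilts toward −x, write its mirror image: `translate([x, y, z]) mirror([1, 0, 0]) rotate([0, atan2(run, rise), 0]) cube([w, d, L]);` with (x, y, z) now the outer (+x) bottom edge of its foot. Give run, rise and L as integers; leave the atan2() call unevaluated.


translate([288, 0, 840]) cube([90, 1073, 52]);
translate([0, 93, 0]) rotate([0, atan2(288, 840), 0]) cube([28, 44, 888]);
translate([666, 93, 0]) mirror([1, 0, 0]) rotate([0, atan2(288, 840), 0]) cube([28, 44, 888]);
translate([0, 936, 0]) rotate([0, atan2(288, 840), 0]) cube([28, 44, 888]);
translate([666, 936, 0]) mirror([1, 0, 0]) rotate([0, atan2(288, 840), 0]) cube([28, 44, 888]);


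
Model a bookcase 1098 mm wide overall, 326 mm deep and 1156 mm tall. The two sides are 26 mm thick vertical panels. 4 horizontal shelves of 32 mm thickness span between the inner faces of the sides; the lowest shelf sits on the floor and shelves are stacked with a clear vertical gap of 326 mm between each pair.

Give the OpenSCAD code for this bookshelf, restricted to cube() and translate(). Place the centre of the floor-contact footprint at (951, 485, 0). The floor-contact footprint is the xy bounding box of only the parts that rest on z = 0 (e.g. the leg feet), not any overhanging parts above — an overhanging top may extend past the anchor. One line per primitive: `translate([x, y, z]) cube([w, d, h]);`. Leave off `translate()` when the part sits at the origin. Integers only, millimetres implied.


translate([402, 322, 0]) cube([26, 326, 1156]);
translate([1474, 322, 0]) cube([26, 326, 1156]);
translate([428, 322, 0]) cube([1046, 326, 32]);
translate([428, 322, 358]) cube([1046, 326, 32]);
translate([428, 322, 716]) cube([1046, 326, 32]);
translate([428, 322, 1074]) cube([1046, 326, 32]);


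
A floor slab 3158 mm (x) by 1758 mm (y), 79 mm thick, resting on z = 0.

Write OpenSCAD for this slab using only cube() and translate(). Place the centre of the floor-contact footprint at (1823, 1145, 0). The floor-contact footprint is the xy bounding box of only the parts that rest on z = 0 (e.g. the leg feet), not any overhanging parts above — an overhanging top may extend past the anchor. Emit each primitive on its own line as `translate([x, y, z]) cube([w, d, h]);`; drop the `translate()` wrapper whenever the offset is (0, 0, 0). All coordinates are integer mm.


translate([244, 266, 0]) cube([3158, 1758, 79]);


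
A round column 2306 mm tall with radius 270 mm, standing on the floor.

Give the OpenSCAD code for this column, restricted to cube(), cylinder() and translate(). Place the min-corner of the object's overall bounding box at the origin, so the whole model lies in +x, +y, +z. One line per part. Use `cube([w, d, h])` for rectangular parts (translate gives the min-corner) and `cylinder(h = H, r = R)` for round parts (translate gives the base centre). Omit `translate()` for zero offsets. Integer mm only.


translate([270, 270, 0]) cylinder(h = 2306, r = 270);


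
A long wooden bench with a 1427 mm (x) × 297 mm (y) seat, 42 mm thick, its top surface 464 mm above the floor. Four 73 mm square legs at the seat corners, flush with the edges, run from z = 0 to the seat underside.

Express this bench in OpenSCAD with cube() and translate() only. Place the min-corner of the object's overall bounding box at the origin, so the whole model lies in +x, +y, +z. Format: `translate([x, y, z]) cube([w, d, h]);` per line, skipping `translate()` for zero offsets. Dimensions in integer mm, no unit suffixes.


translate([0, 0, 422]) cube([1427, 297, 42]);
cube([73, 73, 422]);
translate([0, 224, 0]) cube([73, 73, 422]);
translate([1354, 0, 0]) cube([73, 73, 422]);
translate([1354, 224, 0]) cube([73, 73, 422]);


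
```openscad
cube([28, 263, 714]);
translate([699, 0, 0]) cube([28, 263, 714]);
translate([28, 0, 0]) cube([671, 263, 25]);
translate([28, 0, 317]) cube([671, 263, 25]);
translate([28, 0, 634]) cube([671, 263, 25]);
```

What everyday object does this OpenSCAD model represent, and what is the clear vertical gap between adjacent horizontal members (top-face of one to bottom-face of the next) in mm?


A bookshelf. The clear shelf gap is 292 mm.

Two tall side panels with 3 horizontal boards between them — a bookshelf. The first two shelf undersides are at z = 0 and z = 317; with shelf thickness 25, the clear gap is 317 − 0 − 25 = 292 mm.


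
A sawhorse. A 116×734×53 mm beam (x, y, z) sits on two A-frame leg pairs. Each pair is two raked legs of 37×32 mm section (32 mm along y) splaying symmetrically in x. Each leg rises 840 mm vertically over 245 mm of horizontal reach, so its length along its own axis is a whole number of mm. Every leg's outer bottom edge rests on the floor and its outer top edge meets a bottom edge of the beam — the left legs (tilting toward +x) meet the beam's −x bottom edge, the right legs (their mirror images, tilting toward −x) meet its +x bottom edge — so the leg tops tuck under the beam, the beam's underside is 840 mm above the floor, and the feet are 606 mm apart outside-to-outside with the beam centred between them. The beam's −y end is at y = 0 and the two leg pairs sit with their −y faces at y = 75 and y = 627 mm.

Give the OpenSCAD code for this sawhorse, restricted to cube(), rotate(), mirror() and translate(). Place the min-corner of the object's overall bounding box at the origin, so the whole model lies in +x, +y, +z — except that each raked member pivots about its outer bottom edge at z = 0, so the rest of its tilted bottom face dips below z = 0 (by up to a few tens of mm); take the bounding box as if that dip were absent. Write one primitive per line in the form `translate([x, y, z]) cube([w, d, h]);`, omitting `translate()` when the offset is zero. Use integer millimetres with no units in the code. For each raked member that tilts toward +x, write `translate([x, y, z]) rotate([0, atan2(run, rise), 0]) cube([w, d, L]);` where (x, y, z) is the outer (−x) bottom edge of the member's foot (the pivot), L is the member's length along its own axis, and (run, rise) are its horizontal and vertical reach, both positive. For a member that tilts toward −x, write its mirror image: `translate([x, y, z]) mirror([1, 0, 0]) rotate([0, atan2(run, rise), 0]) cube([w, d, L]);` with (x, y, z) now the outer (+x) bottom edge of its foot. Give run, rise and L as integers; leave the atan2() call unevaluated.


translate([245, 0, 840]) cube([116, 734, 53]);
translate([0, 75, 0]) rotate([0, atan2(245, 840), 0]) cube([37, 32, 875]);
translate([606, 75, 0]) mirror([1, 0, 0]) rotate([0, atan2(245, 840), 0]) cube([37, 32, 875]);
translate([0, 627, 0]) rotate([0, atan2(245, 840), 0]) cube([37, 32, 875]);
translate([606, 627, 0]) mirror([1, 0, 0]) rotate([0, atan2(245, 840), 0]) cube([37, 32, 875]);


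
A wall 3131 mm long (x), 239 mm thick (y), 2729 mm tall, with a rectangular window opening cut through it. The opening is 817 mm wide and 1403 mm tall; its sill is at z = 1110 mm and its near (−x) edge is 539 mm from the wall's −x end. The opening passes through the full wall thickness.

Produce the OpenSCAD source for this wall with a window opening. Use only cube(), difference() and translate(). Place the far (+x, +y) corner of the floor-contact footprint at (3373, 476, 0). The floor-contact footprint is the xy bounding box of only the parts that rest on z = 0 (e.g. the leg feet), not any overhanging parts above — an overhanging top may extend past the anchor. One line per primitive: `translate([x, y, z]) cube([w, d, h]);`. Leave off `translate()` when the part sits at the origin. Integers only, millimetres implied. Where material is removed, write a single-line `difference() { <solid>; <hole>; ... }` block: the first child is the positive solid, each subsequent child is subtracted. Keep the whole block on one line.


difference() { translate([242, 237, 0]) cube([3131, 239, 2729]); translate([781, 237, 1110]) cube([817, 239, 1403]); }


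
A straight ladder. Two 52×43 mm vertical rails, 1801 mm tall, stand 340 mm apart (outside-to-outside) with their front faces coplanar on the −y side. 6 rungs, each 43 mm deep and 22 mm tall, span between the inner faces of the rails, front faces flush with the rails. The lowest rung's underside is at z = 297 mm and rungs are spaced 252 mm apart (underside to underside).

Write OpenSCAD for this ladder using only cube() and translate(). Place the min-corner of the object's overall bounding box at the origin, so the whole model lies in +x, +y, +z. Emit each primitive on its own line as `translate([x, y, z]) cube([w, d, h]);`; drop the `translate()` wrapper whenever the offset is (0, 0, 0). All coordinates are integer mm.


// rung span = 340 - 2*52 = 236
// rung[k] z = 297 + k*252
cube([52, 43, 1801]);
translate([288, 0, 0]) cube([52, 43, 1801]);
translate([52, 0, 297]) cube([236, 43, 22]);
translate([52, 0, 549]) cube([236, 43, 22]);
translate([52, 0, 801]) cube([236, 43, 22]);
translate([52, 0, 1053]) cube([236, 43, 22]);
translate([52, 0, 1305]) cube([236, 43, 22]);
translate([52, 0, 1557]) cube([236, 43, 22]);


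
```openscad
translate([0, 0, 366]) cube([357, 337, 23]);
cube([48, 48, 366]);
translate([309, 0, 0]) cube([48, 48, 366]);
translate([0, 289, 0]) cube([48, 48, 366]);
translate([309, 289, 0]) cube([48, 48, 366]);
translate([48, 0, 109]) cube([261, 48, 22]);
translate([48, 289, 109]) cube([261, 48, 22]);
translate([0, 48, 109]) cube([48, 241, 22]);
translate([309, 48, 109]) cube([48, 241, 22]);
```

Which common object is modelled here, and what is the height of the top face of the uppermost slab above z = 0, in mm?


A stool. The seat height is 389 mm.

A 357×337×23 slab at z = 366 on four corner posts — a stool. The seat top is 366 + 23 = 389 mm.


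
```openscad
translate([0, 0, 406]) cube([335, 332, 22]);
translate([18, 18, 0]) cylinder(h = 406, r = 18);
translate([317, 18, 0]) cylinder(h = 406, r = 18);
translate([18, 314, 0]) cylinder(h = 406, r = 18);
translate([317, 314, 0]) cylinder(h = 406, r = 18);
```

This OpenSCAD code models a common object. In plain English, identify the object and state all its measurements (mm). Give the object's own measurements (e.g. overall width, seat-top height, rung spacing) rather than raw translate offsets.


A four-legged stool. The seat is a 335×332×22 mm slab whose top surface is at z = 428 mm; four round legs, each 36 mm in diameter, run from the floor (z = 0) to the underside of the seat, each leg's axis is inset half a diameter from the nearest pair of seat edges (so the leg's bounding box is flush with the corner).


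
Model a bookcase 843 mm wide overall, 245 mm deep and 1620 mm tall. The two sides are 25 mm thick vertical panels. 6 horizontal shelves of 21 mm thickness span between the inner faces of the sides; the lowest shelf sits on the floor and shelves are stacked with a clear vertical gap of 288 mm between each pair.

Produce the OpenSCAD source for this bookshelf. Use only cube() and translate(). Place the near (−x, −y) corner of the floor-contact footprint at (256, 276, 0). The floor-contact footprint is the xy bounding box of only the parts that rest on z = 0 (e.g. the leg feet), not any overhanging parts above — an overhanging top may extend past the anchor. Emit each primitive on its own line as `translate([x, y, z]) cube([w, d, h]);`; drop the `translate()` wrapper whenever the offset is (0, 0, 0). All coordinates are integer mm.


translate([256, 276, 0]) cube([25, 245, 1620]);
translate([1074, 276, 0]) cube([25, 245, 1620]);
translate([281, 276, 0]) cube([793, 245, 21]);
translate([281, 276, 309]) cube([793, 245, 21]);
translate([281, 276, 618]) cube([793, 245, 21]);
translate([281, 276, 927]) cube([793, 245, 21]);
translate([281, 276, 1236]) cube([793, 245, 21]);
translate([281, 276, 1545]) cube([793, 245, 21]);


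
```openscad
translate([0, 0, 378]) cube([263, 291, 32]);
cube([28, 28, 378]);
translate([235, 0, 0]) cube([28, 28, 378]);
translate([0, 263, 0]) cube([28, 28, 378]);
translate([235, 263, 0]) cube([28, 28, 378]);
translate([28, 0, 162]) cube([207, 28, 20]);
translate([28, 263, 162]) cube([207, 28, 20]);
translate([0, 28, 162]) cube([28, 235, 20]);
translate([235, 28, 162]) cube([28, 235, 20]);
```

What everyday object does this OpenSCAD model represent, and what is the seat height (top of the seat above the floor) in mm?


A stool. The seat height is 410 mm.

A 263×291×32 slab at z = 378 on four corner posts — a stool. The seat top is 378 + 32 = 410 mm.


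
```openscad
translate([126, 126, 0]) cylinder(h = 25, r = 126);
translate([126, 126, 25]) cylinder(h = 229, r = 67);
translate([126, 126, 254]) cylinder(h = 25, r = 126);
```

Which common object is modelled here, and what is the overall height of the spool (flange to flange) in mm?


A spool. The overall height is 279 mm.

Three coaxial cylinders, large–small–large — a spool. Two 25 mm flanges and a 229 mm core give 25 + 229 + 25 = 279 mm.


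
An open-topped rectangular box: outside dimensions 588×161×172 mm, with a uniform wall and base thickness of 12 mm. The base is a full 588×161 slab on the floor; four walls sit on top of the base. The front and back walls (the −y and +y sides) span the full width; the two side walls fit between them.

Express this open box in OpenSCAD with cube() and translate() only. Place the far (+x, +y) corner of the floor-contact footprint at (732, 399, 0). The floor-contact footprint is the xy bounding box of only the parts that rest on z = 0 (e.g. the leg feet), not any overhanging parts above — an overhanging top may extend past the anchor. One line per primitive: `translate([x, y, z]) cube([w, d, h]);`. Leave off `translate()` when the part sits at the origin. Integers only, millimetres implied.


translate([144, 238, 0]) cube([588, 161, 12]);
translate([144, 238, 12]) cube([588, 12, 160]);
translate([144, 387, 12]) cube([588, 12, 160]);
translate([144, 250, 12]) cube([12, 137, 160]);
translate([720, 250, 12]) cube([12, 137, 160]);


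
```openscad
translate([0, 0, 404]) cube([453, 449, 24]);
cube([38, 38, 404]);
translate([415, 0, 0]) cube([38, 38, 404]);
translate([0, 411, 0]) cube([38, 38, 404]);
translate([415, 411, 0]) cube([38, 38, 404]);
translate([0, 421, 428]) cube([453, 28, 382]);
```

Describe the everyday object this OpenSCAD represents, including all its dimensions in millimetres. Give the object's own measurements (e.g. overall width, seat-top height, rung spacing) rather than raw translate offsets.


A chair. The seat is a 453×449×24 mm slab with its top at z = 428 mm, on four 38×38 mm corner legs (flush with the seat edges, standing on z = 0). A flat backrest 28 mm thick, 382 mm tall, spans the full seat width and rises from the seat top along its +y edge, rear face flush with the rear of the seat.


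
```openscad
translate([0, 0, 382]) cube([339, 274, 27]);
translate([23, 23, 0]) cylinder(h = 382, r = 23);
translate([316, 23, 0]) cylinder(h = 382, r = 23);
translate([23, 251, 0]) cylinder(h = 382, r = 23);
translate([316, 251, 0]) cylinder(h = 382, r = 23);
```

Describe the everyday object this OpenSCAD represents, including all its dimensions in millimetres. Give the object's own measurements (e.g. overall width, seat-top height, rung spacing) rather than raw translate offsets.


A simple wooden stool: a rectangular seat 339 mm (x) by 274 mm (y), 27 mm thick, top face at z = 409 mm, on four round legs, each 46 mm in diameter. The legs rest on z = 0, each leg's axis is inset half a diameter from the nearest pair of seat edges (so the leg's bounding box is flush with the corner).


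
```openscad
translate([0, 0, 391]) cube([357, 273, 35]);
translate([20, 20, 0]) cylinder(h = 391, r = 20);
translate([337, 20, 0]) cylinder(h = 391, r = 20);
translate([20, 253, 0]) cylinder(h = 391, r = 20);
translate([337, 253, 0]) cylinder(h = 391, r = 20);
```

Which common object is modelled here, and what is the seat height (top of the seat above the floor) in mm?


A stool. The seat height is 426 mm.

A 357×273×35 slab at z = 391 on four corner cylinders — a stool. The seat top is 391 + 35 = 426 mm.


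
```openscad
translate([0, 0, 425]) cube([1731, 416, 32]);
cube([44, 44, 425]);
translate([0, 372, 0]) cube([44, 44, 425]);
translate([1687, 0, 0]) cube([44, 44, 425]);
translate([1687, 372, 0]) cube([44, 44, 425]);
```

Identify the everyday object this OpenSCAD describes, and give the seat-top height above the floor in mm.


A bench. The seat-top height is 457 mm.

A long slab on four corner posts — a bench. The slab sits at z = 425 with thickness 32, so the top is 425 + 32 = 457 mm.


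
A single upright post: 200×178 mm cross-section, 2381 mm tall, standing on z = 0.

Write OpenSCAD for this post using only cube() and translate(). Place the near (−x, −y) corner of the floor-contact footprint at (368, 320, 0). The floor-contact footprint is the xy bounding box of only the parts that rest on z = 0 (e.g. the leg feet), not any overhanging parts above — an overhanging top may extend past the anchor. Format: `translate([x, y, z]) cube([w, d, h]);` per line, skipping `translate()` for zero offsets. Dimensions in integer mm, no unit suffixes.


translate([368, 320, 0]) cube([200, 178, 2381]);


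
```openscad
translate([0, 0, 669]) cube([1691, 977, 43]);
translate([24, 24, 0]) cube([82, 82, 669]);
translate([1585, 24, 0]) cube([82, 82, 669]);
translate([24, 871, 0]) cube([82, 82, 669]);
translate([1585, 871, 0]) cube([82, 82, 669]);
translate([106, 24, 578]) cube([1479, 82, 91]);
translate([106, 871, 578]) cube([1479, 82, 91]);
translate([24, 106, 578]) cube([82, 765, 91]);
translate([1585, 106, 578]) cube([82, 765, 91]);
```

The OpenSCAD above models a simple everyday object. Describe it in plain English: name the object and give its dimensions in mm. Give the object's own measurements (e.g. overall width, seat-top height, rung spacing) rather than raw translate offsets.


A table: top 1691 mm (x) × 977 mm (y), 43 mm thick, upper face at z = 712 mm, on four 82×82 mm square legs, each inset 24 mm from the nearest pair of top edges from z = 0 to the bottom of the top. Four apron rails, 82 mm thick and 91 mm tall, run between adjacent legs with their top edges flush with the underside of the top and their outer faces flush with the legs' outer faces.


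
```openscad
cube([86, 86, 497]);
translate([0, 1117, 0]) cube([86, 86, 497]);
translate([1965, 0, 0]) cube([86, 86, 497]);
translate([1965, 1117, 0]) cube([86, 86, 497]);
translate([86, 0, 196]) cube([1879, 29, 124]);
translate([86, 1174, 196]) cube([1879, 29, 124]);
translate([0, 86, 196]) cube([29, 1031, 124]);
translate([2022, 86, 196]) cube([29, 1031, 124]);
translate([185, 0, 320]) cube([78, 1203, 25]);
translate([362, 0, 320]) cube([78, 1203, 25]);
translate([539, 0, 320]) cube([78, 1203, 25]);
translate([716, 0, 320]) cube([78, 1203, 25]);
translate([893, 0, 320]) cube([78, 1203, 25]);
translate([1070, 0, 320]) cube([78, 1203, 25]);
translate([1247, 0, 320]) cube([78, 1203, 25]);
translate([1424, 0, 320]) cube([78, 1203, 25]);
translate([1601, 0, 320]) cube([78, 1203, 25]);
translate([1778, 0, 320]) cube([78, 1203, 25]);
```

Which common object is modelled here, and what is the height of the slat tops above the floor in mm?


A bed frame. The slat-top height is 345 mm.

Four posts, four rails, and a row of slats — a bed frame. Slats sit on the rails at z = 196 + 124 = 320; with slat thickness 25, the top is 345 mm.


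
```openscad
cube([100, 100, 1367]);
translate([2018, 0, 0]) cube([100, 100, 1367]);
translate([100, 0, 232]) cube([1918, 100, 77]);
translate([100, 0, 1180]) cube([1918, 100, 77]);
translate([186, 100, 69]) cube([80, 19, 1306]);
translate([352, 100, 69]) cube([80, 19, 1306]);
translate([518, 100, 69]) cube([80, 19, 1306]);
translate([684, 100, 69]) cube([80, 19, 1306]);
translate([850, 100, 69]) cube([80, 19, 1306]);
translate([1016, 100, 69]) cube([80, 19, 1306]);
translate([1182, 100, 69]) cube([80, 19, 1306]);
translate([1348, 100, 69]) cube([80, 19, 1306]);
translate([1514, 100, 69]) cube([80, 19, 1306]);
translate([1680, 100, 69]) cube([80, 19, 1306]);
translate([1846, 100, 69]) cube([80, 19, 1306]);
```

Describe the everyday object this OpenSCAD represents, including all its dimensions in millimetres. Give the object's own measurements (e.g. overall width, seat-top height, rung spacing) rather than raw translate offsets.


A fence section. Two 100×100 mm posts, 1367 mm tall, stand on the floor with a clear span of 1918 mm between their inner faces. Two horizontal rails of 100×77 mm section span the gap between the posts with their undersides at z = 232 mm and z = 1180 mm, flush with the posts' −y face. 11 pickets, each 80 mm wide, 19 mm thick and 1306 mm tall, are fixed to the +y face of the rails with their bottoms at z = 69 mm, spaced across the span with a 86 mm gap after the −x post and between neighbouring pickets, with 92 mm left before the +x post.


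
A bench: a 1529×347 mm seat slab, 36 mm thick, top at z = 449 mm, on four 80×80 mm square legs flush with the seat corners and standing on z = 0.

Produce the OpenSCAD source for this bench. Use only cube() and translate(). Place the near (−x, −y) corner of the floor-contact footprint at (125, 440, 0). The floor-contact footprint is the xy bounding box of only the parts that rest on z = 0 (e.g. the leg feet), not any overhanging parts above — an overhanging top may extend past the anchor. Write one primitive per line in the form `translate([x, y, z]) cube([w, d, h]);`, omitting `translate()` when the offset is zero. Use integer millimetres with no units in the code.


translate([125, 440, 413]) cube([1529, 347, 36]);
translate([125, 440, 0]) cube([80, 80, 413]);
translate([125, 707, 0]) cube([80, 80, 413]);
translate([1574, 440, 0]) cube([80, 80, 413]);
translate([1574, 707, 0]) cube([80, 80, 413]);
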